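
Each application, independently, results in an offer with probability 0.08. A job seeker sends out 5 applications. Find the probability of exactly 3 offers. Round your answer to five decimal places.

0.00433

X ~ Binomial(n=5, p=0.08).
P(X=3) = C(5,3) · p^3 · (1−p)^2
= 10 · 0.000512 · 0.8464 = 0.0043336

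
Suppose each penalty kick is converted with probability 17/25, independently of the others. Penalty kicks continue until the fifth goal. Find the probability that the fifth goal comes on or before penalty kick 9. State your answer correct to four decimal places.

0.8748

Finishing within 9 penalty kicks ⇔ at least 5 successes in the first 9. With X ~ Binomial(9, 0.68), P(Y ≤ 9) = 1 − P(X ≤ 4).
  k=0: C(9,0)·0.68^0·0.32^9 = 0.000035
  k=1: C(9,1)·0.68^1·0.32^8 = 0.000673
  k=2: C(9,2)·0.68^2·0.32^7 = 0.005720
  k=3: C(9,3)·0.68^3·0.32^6 = 0.028360
  k=4: C(9,4)·0.68^4·0.32^5 = 0.090397
1 − 0.125185 = 0.874815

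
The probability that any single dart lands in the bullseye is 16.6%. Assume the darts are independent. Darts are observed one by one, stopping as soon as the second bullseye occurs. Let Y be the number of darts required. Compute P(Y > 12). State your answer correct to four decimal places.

Needing more than 12 darts ⇔ fewer than 2 successes in the first 12. With X ~ Binomial(12, 0.166), P(Y > 12) = P(X ≤ 1).
  k=0: C(12,0)·0.166^0·0.834^12 = 0.113238
  k=1: C(12,1)·0.166^1·0.834^11 = 0.270468
P(X ≤ 1) = 0.383706

0.3837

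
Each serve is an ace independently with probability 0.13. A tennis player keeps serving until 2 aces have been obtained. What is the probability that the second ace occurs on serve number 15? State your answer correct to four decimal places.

Y = trial on which the second success occurs; negative binomial, r=2, p=0.13.
P(Y=15) = C(14,1) · p^2 · (1−p)^13
= 14 · 0.0169 · 0.16359 = 0.038705

0.0387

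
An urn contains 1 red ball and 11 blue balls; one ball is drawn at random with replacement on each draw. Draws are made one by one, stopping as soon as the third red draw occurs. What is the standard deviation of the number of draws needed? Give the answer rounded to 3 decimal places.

Y = total draws until the third success; negative binomial with r=3, p=0.083333.
SD(Y) = √[r(1−p)/p²] = √(396.00000) = 19.89975

19.900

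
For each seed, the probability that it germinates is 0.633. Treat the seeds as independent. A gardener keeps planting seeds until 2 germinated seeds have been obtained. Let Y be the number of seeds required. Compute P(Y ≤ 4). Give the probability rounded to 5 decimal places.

0.85670

Finishing within 4 seeds ⇔ at least 2 successes in the first 4. With X ~ Binomial(4, 0.633), P(Y ≤ 4) = 1 − P(X ≤ 1).
  k=0: C(4,0)·0.633^0·0.367^4 = 0.0181411
  k=1: C(4,1)·0.633^1·0.367^3 = 0.1251589
1 − 0.1433001 = 0.8566999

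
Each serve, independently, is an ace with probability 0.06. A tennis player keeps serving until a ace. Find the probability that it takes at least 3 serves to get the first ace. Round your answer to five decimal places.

0.88360

Y = number of serves to the first success; geometric, p = 0.06.
P(Y > 2) = P(first 2 all fail) = (1−p)^2 = 0.8836000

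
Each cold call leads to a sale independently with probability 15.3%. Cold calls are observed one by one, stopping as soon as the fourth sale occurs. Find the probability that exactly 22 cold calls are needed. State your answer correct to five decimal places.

0.03669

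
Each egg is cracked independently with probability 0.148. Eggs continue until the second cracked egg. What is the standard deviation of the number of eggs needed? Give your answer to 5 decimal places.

Y = total eggs until the second success; negative binomial with r=2, p=0.148.
SD(Y) = √[r(1−p)/p²] = √(77.7940102) = 8.8200913

8.82009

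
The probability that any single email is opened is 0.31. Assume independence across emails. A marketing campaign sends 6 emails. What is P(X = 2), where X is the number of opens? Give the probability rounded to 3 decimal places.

0.327

X ~ Binomial(n=6, p=0.31).
P(X=2) = C(6,2) · p^2 · (1−p)^4
= 15 · 0.0961 · 0.22667 = 0.32675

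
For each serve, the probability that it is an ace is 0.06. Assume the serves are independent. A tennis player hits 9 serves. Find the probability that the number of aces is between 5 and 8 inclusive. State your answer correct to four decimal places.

X ~ Binomial(9, 0.06); P(5 ≤ X ≤ 8) = Σ C(9,k) p^k (1−p)^(9−k) over k:
  k=5: C(9,5)·0.06^5·0.94^4 = 0.000076
  k=6: C(9,6)·0.06^6·0.94^3 = 0.000003
  k=7: C(9,7)·0.06^7·0.94^2 = 0.000000
  k=8: C(9,8)·0.06^8·0.94^1 = 0.000000
Total = 0.000080

0.0001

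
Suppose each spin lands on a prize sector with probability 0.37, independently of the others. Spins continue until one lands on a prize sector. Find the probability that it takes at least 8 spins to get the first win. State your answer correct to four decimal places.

0.0394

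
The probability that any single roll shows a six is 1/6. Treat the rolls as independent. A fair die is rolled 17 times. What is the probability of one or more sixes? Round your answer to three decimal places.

0.955

P(at least one) = 1 − P(none) = 1 − (1 − 0.166667)^17
= 1 − 0.04507 = 0.95493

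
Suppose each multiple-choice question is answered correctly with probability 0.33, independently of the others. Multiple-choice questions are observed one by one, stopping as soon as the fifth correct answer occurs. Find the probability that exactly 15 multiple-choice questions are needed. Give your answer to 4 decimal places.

Y = trial on which the fifth success occurs; negative binomial, r=5, p=0.33.
P(Y=15) = C(14,4) · p^5 · (1−p)^10
= 1001 · 0.0039135 · 0.018228 = 0.071409

0.0714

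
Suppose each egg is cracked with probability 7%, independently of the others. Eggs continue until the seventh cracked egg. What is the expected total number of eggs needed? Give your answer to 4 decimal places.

100.0000

Y = total eggs until the seventh success; negative binomial with r=7, p=0.07.
E[Y] = r / p = 7 / 0.07 = 100.000000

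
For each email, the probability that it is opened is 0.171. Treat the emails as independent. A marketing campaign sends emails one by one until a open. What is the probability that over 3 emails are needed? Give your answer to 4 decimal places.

Y = number of emails to the first success; geometric, p = 0.171.
P(Y > 3) = P(first 3 all fail) = (1−p)^3 = 0.569723

0.5697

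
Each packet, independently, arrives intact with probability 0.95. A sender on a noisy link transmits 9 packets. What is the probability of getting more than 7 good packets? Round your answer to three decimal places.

X ~ Binomial(9, 0.95); P(X ≥ 8) = Σ C(9,k) p^k (1−p)^(9−k) over k:
  k=8: C(9,8)·0.95^8·0.05^1 = 0.29854
  k=9: C(9,9)·0.95^9·0.05^0 = 0.63025
Total = 0.92879

0.929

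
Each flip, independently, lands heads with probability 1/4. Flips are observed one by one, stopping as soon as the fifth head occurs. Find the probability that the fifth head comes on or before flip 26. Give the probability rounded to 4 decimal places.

Finishing within 26 flips ⇔ at least 5 successes in the first 26. With X ~ Binomial(26, 0.25), P(Y ≤ 26) = 1 − P(X ≤ 4).
  k=0: C(26,0)·0.25^0·0.75^26 = 0.000564
  k=1: C(26,1)·0.25^1·0.75^25 = 0.004892
  k=2: C(26,2)·0.25^2·0.75^24 = 0.020381
  k=3: C(26,3)·0.25^3·0.75^23 = 0.054350
  k=4: C(26,4)·0.25^4·0.75^22 = 0.104172
1 − 0.184359 = 0.815641

0.8156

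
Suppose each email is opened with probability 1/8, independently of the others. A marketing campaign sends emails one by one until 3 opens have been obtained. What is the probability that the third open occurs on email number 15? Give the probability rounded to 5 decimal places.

0.03580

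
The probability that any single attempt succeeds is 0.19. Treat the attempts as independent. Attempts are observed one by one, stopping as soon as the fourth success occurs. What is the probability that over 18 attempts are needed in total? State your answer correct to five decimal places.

Needing more than 18 attempts ⇔ fewer than 4 successes in the first 18. With X ~ Binomial(18, 0.19), P(Y > 18) = P(X ≤ 3).
  k=0: C(18,0)·0.19^0·0.81^18 = 0.0225284
  k=1: C(18,1)·0.19^1·0.81^17 = 0.0951199
  k=2: C(18,2)·0.19^2·0.81^16 = 0.1896527
  k=3: C(18,3)·0.19^3·0.81^15 = 0.2372609
P(X ≤ 3) = 0.5445619

0.54456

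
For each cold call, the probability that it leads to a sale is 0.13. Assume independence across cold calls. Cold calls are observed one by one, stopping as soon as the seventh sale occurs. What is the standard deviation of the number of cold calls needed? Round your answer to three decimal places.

18.983

Y = total cold calls until the seventh success; negative binomial with r=7, p=0.13.
SD(Y) = √[r(1−p)/p²] = √(360.35503) = 18.98302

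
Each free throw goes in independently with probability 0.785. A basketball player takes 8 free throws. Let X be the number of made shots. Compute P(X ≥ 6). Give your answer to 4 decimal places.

X ~ Binomial(8, 0.785); P(X ≥ 6) = Σ C(8,k) p^k (1−p)^(8−k) over k:
  k=6: C(8,6)·0.785^6·0.215^2 = 0.302868
  k=7: C(8,7)·0.785^7·0.215^1 = 0.315948
  k=8: C(8,8)·0.785^8·0.215^0 = 0.144197
Total = 0.763013

0.7630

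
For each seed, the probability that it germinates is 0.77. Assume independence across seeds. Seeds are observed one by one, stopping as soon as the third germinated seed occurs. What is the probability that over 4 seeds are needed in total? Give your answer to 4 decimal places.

0.2285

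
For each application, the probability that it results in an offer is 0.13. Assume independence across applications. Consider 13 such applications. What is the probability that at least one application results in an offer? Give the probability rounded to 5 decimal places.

0.83641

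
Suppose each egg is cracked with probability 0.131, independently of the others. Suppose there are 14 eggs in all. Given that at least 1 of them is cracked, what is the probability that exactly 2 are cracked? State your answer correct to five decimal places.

0.33678

X ~ Binomial(14, 0.131). Want P(X=2 | X≥1) = P(X=2) / P(X≥1).
P(X=2) = C(14,2)·0.131^2·0.869^12 = 0.2896152
P(X≥1) = 1 − 0.1400480 = 0.8599520
Ratio = 0.2896152 / 0.8599520 = 0.3367806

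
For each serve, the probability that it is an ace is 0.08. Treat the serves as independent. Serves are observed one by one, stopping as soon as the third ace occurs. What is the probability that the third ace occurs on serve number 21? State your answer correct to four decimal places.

Y = trial on which the third success occurs; negative binomial, r=3, p=0.08.
P(Y=21) = C(20,2) · p^3 · (1−p)^18
= 190 · 0.000512 · 0.22294 = 0.021687

0.0217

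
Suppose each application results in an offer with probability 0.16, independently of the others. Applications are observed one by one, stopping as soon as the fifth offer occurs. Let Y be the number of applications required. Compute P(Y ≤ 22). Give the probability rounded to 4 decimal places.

Finishing within 22 applications ⇔ at least 5 successes in the first 22. With X ~ Binomial(22, 0.16), P(Y ≤ 22) = 1 − P(X ≤ 4).
  k=0: C(22,0)·0.16^0·0.84^22 = 0.021585
  k=1: C(22,1)·0.16^1·0.84^21 = 0.090450
  k=2: C(22,2)·0.16^2·0.84^20 = 0.180900
  k=3: C(22,3)·0.16^3·0.84^19 = 0.229714
  k=4: C(22,4)·0.16^4·0.84^18 = 0.207836
1 − 0.730484 = 0.269516

0.2695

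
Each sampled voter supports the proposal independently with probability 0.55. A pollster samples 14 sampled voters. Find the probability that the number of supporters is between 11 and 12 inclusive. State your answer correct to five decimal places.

X ~ Binomial(14, 0.55); P(11 ≤ X ≤ 12) = Σ C(14,k) p^k (1−p)^(14−k) over k:
  k=11: C(14,11)·0.55^11·0.45^3 = 0.0462092
  k=12: C(14,12)·0.55^12·0.45^2 = 0.0141195
Total = 0.0603287

0.06033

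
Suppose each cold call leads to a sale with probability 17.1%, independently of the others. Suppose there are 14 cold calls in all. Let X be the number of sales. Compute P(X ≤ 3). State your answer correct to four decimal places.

0.7931

X ~ Binomial(14, 0.171); P(X ≤ 3) = Σ C(14,k) p^k (1−p)^(14−k) over k:
  k=0: C(14,0)·0.171^0·0.829^14 = 0.072404
  k=1: C(14,1)·0.171^1·0.829^13 = 0.209090
  k=2: C(14,2)·0.171^2·0.829^12 = 0.280342
  k=3: C(14,3)·0.171^3·0.829^11 = 0.231307
Total = 0.793143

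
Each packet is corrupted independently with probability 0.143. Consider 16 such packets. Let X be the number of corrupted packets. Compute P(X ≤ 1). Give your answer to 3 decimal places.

X ~ Binomial(16, 0.143); P(X ≤ 1) = Σ C(16,k) p^k (1−p)^(16−k) over k:
  k=0: C(16,0)·0.143^0·0.857^16 = 0.08466
  k=1: C(16,1)·0.143^1·0.857^15 = 0.22603
Total = 0.31069

0.311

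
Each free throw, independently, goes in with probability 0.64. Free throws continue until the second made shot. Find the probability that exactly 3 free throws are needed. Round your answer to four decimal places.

Y = trial on which the second success occurs; negative binomial, r=2, p=0.64.
P(Y=3) = C(2,1) · p^2 · (1−p)^1
= 2 · 0.4096 · 0.36 = 0.294912

0.2949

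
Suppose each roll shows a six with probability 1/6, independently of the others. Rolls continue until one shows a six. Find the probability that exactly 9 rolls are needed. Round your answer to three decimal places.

Geometric (trials to first success), p = 0.166667.
P(Y = 9) = (1−p)^8 · p = 0.23257 · 0.166667 = 0.03876

0.039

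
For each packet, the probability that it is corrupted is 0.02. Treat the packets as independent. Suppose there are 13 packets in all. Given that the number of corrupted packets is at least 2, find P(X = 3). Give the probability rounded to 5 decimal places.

X ~ Binomial(13, 0.02). Want P(X=3 | X≥2) = P(X=3) / P(X≥2).
P(X=3) = C(13,3)·0.02^3·0.98^10 = 0.0018695
P(X≥2) = 1 − 0.7690224 − 0.2040263 = 0.0269513
Ratio = 0.0018695 / 0.0269513 = 0.0693646

0.06936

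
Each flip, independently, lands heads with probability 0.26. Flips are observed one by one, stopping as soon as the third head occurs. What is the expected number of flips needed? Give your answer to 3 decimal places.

Y = total flips until the third success; negative binomial with r=3, p=0.26.
E[Y] = r / p = 3 / 0.26 = 11.53846

11.538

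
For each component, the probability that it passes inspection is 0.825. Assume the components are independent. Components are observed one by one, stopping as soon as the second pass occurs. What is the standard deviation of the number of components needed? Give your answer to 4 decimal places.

Y = total components until the second success; negative binomial with r=2, p=0.825.
SD(Y) = √[r(1−p)/p²] = √(0.514233) = 0.717101

0.7171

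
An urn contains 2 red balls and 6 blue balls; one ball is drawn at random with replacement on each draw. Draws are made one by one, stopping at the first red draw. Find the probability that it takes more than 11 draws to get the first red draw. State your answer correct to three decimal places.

0.042

Y = number of draws to the first success; geometric, p = 0.25.
P(Y > 11) = P(first 11 all fail) = (1−p)^11 = 0.04224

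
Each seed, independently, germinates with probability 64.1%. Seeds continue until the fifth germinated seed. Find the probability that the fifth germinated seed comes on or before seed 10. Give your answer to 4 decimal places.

Finishing within 10 seeds ⇔ at least 5 successes in the first 10. With X ~ Binomial(10, 0.641), P(Y ≤ 10) = 1 − P(X ≤ 4).
  k=0: C(10,0)·0.641^0·0.359^10 = 0.000036
  k=1: C(10,1)·0.641^1·0.359^9 = 0.000635
  k=2: C(10,2)·0.641^2·0.359^8 = 0.005101
  k=3: C(10,3)·0.641^3·0.359^7 = 0.024289
  k=4: C(10,4)·0.641^4·0.359^6 = 0.075896
1 − 0.105957 = 0.894043

0.8940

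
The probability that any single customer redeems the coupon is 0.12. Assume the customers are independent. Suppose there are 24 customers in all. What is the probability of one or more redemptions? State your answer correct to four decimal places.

P(at least one) = 1 − P(none) = 1 − (1 − 0.12)^24
= 1 − 0.046514 = 0.953486

0.9535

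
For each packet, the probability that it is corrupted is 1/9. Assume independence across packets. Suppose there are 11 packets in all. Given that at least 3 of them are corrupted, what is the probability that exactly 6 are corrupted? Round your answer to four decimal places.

X ~ Binomial(11, 0.111111). Want P(X=6 | X≥3) = P(X=6) / P(X≥3).
P(X=6) = C(11,6)·0.111111^6·0.888889^5 = 0.000482
P(X≥3) = 1 − 0.273730 − 0.376379 − 0.235237 = 0.114655
Ratio = 0.000482 / 0.114655 = 0.004208

0.0042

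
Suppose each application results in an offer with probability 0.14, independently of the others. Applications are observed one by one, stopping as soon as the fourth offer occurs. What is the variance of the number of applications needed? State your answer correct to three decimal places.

175.510

Y = total applications until the fourth success; negative binomial with r=4, p=0.14.
Var(Y) = r(1−p)/p² = 4·0.86 / 0.14² = 175.51020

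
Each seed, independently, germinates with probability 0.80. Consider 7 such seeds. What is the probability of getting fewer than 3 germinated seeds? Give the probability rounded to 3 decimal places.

0.005

X ~ Binomial(7, 0.80); P(X ≤ 2) = Σ C(7,k) p^k (1−p)^(7−k) over k:
  k=0: C(7,0)·0.80^0·0.20^7 = 0.00001
  k=1: C(7,1)·0.80^1·0.20^6 = 0.00036
  k=2: C(7,2)·0.80^2·0.20^5 = 0.00430
Total = 0.00467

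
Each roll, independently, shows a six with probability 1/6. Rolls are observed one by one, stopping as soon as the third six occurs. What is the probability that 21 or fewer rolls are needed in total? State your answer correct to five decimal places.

Finishing within 21 rolls ⇔ at least 3 successes in the first 21. With X ~ Binomial(21, 0.166667), P(Y ≤ 21) = 1 − P(X ≤ 2).
  k=0: C(21,0)·0.166667^0·0.833333^21 = 0.0217367
  k=1: C(21,1)·0.166667^1·0.833333^20 = 0.0912942
  k=2: C(21,2)·0.166667^2·0.833333^19 = 0.1825884
1 − 0.2956193 = 0.7043807

0.70438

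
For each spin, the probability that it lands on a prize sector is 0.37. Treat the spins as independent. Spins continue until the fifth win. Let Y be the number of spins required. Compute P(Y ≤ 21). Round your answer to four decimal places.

Finishing within 21 spins ⇔ at least 5 successes in the first 21. With X ~ Binomial(21, 0.37), P(Y ≤ 21) = 1 − P(X ≤ 4).
  k=0: C(21,0)·0.37^0·0.63^21 = 0.000061
  k=1: C(21,1)·0.37^1·0.63^20 = 0.000754
  k=2: C(21,2)·0.37^2·0.63^19 = 0.004427
  k=3: C(21,3)·0.37^3·0.63^18 = 0.016466
  k=4: C(21,4)·0.37^4·0.63^17 = 0.043517
1 − 0.065225 = 0.934775

0.9348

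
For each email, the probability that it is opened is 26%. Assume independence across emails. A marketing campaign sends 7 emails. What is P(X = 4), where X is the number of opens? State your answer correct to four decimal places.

0.0648

X ~ Binomial(n=7, p=0.26).
P(X=4) = C(7,4) · p^4 · (1−p)^3
= 35 · 0.0045698 · 0.40522 = 0.064812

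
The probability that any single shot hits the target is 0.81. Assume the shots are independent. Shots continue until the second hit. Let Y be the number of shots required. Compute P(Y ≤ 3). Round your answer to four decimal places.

Finishing within 3 shots ⇔ at least 2 successes in the first 3. With X ~ Binomial(3, 0.81), P(Y ≤ 3) = 1 − P(X ≤ 1).
  k=0: C(3,0)·0.81^0·0.19^3 = 0.006859
  k=1: C(3,1)·0.81^1·0.19^2 = 0.087723
1 − 0.094582 = 0.905418

0.9054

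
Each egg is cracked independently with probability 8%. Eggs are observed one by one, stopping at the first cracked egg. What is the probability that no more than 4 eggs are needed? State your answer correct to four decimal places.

0.2836

Y = number of eggs to the first success; geometric, p = 0.08.
P(Y ≤ 4) = 1 − (1−p)^4 = 1 − 0.716393 = 0.283607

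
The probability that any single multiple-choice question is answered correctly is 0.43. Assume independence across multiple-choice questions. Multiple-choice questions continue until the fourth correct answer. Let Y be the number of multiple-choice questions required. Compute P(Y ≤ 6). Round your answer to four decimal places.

Finishing within 6 multiple-choice questions ⇔ at least 4 successes in the first 6. With X ~ Binomial(6, 0.43), P(Y ≤ 6) = 1 − P(X ≤ 3).
  k=0: C(6,0)·0.43^0·0.57^6 = 0.034296
  k=1: C(6,1)·0.43^1·0.57^5 = 0.155237
  k=2: C(6,2)·0.43^2·0.57^4 = 0.292771
  k=3: C(6,3)·0.43^3·0.57^3 = 0.294483
1 − 0.776786 = 0.223214

0.2232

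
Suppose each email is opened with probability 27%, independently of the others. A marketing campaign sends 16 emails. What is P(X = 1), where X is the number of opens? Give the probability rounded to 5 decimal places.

X ~ Binomial(n=16, p=0.27).
P(X=1) = C(16,1) · p^1 · (1−p)^15
= 16 · 0.27 · 0.0089093 = 0.0384881

0.03849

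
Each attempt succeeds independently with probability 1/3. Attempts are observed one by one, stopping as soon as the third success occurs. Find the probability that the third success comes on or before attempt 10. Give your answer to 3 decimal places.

Finishing within 10 attempts ⇔ at least 3 successes in the first 10. With X ~ Binomial(10, 0.333333), P(Y ≤ 10) = 1 − P(X ≤ 2).
  k=0: C(10,0)·0.333333^0·0.666667^10 = 0.01734
  k=1: C(10,1)·0.333333^1·0.666667^9 = 0.08671
  k=2: C(10,2)·0.333333^2·0.666667^8 = 0.19509
1 − 0.29914 = 0.70086

0.701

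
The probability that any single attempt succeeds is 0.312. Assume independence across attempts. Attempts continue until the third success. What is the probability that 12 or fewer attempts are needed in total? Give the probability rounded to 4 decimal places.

Finishing within 12 attempts ⇔ at least 3 successes in the first 12. With X ~ Binomial(12, 0.312), P(Y ≤ 12) = 1 − P(X ≤ 2).
  k=0: C(12,0)·0.312^0·0.688^12 = 0.011248
  k=1: C(12,1)·0.312^1·0.688^11 = 0.061208
  k=2: C(12,2)·0.312^2·0.688^10 = 0.152664
1 − 0.225120 = 0.774880

0.7749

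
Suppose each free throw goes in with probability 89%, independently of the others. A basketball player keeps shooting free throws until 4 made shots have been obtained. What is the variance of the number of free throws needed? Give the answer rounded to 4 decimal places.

Y = total free throws until the fourth success; negative binomial with r=4, p=0.89.
Var(Y) = r(1−p)/p² = 4·0.11 / 0.89² = 0.555485

0.5555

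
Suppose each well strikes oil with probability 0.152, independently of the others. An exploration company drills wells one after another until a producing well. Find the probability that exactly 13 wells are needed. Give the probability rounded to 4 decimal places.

0.0210

Geometric (trials to first success), p = 0.152.
P(Y = 13) = (1−p)^12 · p = 0.13828 · 0.152 = 0.021018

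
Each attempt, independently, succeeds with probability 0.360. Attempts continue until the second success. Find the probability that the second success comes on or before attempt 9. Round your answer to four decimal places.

0.8908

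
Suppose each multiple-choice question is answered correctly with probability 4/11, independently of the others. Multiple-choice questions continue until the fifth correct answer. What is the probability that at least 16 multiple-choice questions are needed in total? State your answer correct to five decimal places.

0.31174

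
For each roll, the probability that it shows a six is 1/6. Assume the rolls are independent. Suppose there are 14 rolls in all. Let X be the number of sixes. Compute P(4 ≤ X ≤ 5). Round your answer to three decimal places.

0.175

X ~ Binomial(14, 0.166667); P(4 ≤ X ≤ 5) = Σ C(14,k) p^k (1−p)^(14−k) over k:
  k=4: C(14,4)·0.166667^4·0.833333^10 = 0.12474
  k=5: C(14,5)·0.166667^5·0.833333^9 = 0.04990
Total = 0.17464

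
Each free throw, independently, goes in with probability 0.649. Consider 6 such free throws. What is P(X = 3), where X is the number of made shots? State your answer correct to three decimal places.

X ~ Binomial(n=6, p=0.649).
P(X=3) = C(6,3) · p^3 · (1−p)^3
= 20 · 0.27336 · 0.043244 = 0.23642

0.236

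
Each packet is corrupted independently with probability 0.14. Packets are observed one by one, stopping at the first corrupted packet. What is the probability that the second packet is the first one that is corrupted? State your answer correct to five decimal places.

0.12040

Geometric (trials to first success), p = 0.14.
P(Y = 2) = (1−p)^1 · p = 0.86 · 0.14 = 0.1204000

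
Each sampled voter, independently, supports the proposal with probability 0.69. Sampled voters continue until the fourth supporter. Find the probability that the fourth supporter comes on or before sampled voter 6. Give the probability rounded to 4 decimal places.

0.7256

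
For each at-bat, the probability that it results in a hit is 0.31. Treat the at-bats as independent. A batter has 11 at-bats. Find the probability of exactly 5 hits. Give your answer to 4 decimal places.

0.1427

X ~ Binomial(n=11, p=0.31).
P(X=5) = C(11,5) · p^5 · (1−p)^6
= 462 · 0.0028629 · 0.10792 = 0.142740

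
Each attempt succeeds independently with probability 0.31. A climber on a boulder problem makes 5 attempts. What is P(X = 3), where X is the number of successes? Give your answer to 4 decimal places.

0.1418

X ~ Binomial(n=5, p=0.31).
P(X=3) = C(5,3) · p^3 · (1−p)^2
= 10 · 0.029791 · 0.4761 = 0.141835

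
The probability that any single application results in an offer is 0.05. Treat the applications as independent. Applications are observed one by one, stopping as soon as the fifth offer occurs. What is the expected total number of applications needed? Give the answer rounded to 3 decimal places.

100.000

Y = total applications until the fifth success; negative binomial with r=5, p=0.05.
E[Y] = r / p = 5 / 0.05 = 100.00000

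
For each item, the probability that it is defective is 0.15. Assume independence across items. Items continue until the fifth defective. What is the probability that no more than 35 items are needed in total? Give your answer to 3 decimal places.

Finishing within 35 items ⇔ at least 5 successes in the first 35. With X ~ Binomial(35, 0.15), P(Y ≤ 35) = 1 − P(X ≤ 4).
  k=0: C(35,0)·0.15^0·0.85^35 = 0.00339
  k=1: C(35,1)·0.15^1·0.85^34 = 0.02091
  k=2: C(35,2)·0.15^2·0.85^33 = 0.06274
  k=3: C(35,3)·0.15^3·0.85^32 = 0.12178
  k=4: C(35,4)·0.15^4·0.85^31 = 0.17193
1 − 0.38075 = 0.61925

0.619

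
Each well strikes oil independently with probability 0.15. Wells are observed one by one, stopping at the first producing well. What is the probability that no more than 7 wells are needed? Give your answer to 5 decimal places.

Y = number of wells to the first success; geometric, p = 0.15.
P(Y ≤ 7) = 1 − (1−p)^7 = 1 − 0.3205771 = 0.6794229

0.67942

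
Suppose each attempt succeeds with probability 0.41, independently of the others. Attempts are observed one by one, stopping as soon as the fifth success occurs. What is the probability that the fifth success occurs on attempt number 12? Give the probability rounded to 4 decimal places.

0.0951

Y = trial on which the fifth success occurs; negative binomial, r=5, p=0.41.
P(Y=12) = C(11,4) · p^5 · (1−p)^7
= 330 · 0.011586 · 0.024887 = 0.095147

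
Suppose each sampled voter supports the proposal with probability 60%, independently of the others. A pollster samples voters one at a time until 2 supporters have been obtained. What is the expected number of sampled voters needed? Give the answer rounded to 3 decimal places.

3.333

Y = total sampled voters until the second success; negative binomial with r=2, p=0.60.
E[Y] = r / p = 2 / 0.60 = 3.33333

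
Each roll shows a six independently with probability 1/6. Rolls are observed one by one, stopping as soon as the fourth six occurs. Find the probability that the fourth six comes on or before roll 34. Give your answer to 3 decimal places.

Finishing within 34 rolls ⇔ at least 4 successes in the first 34. With X ~ Binomial(34, 0.166667), P(Y ≤ 34) = 1 − P(X ≤ 3).
  k=0: C(34,0)·0.166667^0·0.833333^34 = 0.00203
  k=1: C(34,1)·0.166667^1·0.833333^33 = 0.01381
  k=2: C(34,2)·0.166667^2·0.833333^32 = 0.04559
  k=3: C(34,3)·0.166667^3·0.833333^31 = 0.09726
1 − 0.15869 = 0.84131

0.841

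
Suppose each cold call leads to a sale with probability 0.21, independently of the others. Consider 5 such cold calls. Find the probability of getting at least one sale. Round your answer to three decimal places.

0.692

P(at least one) = 1 − P(none) = 1 − (1 − 0.21)^5
= 1 − 0.30771 = 0.69229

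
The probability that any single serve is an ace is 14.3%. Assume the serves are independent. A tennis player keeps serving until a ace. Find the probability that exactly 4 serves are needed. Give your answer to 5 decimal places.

Geometric (trials to first success), p = 0.143.
P(Y = 4) = (1−p)^3 · p = 0.62942 · 0.143 = 0.0900075

0.09001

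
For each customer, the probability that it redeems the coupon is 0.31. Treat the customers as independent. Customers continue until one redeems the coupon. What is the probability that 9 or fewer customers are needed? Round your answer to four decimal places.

0.9645

Y = number of customers to the first success; geometric, p = 0.31.
P(Y ≤ 9) = 1 − (1−p)^9 = 1 − 0.035452 = 0.964548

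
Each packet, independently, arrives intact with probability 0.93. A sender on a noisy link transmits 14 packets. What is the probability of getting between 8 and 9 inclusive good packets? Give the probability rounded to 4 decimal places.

0.0019

X ~ Binomial(14, 0.93); P(8 ≤ X ≤ 9) = Σ C(14,k) p^k (1−p)^(14−k) over k:
  k=8: C(14,8)·0.93^8·0.07^6 = 0.000198
  k=9: C(14,9)·0.93^9·0.07^5 = 0.001751
Total = 0.001949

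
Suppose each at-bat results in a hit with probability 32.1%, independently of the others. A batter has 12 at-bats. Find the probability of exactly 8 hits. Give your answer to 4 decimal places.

0.0119

X ~ Binomial(n=12, p=0.321).
P(X=8) = C(12,8) · p^8 · (1−p)^4
= 495 · 0.00011273 · 0.21256 = 0.011861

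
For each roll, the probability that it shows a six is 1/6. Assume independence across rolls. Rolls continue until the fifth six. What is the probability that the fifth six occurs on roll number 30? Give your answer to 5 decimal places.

0.03202

Y = trial on which the fifth success occurs; negative binomial, r=5, p=0.166667.
P(Y=30) = C(29,4) · p^5 · (1−p)^25
= 23751 · 0.0001286 · 0.010483 = 0.0320180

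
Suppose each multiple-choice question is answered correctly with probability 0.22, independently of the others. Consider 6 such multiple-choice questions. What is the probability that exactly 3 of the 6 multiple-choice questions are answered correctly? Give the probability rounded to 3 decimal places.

0.101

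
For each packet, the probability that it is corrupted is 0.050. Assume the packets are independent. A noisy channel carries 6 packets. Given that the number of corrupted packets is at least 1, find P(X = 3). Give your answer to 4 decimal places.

X ~ Binomial(6, 0.05). Want P(X=3 | X≥1) = P(X=3) / P(X≥1).
P(X=3) = C(6,3)·0.05^3·0.95^3 = 0.002143
P(X≥1) = 1 − 0.735092 = 0.264908
Ratio = 0.002143 / 0.264908 = 0.008091

0.0081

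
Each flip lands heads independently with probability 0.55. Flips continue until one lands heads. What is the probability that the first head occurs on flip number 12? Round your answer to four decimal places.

0.0001

Geometric (trials to first success), p = 0.55.
P(Y = 12) = (1−p)^11 · p = 0.00015323 · 0.55 = 0.000084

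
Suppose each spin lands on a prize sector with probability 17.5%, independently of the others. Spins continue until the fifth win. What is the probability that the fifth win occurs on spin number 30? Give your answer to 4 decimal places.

0.0318

Y = trial on which the fifth success occurs; negative binomial, r=5, p=0.175.
P(Y=30) = C(29,4) · p^5 · (1−p)^25
= 23751 · 0.00016413 · 0.0081536 = 0.031785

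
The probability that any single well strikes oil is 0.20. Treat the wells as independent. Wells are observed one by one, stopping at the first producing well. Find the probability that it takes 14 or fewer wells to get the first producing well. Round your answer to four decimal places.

0.9560

Y = number of wells to the first success; geometric, p = 0.20.
P(Y ≤ 14) = 1 − (1−p)^14 = 1 − 0.043980 = 0.956020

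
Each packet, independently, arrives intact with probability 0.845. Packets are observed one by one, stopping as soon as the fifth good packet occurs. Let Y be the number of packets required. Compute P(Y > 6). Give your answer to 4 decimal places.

Needing more than 6 packets ⇔ fewer than 5 successes in the first 6. With X ~ Binomial(6, 0.845), P(Y > 6) = P(X ≤ 4).
  k=0: C(6,0)·0.845^0·0.155^6 = 0.000014
  k=1: C(6,1)·0.845^1·0.155^5 = 0.000454
  k=2: C(6,2)·0.845^2·0.155^4 = 0.006182
  k=3: C(6,3)·0.845^3·0.155^3 = 0.044936
  k=4: C(6,4)·0.845^4·0.155^2 = 0.183731
P(X ≤ 4) = 0.235316

0.2353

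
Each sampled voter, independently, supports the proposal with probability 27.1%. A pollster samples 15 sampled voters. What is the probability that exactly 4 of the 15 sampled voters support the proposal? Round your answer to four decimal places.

X ~ Binomial(n=15, p=0.271).
P(X=4) = C(15,4) · p^4 · (1−p)^11
= 1365 · 0.0053936 · 0.030903 = 0.227516

0.2275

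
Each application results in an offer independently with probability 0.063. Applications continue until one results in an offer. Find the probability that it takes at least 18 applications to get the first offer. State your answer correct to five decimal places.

0.33081

Y = number of applications to the first success; geometric, p = 0.063.
P(Y > 17) = P(first 17 all fail) = (1−p)^17 = 0.3308057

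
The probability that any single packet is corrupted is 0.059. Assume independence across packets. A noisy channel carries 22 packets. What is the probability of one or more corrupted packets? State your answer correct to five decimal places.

0.73760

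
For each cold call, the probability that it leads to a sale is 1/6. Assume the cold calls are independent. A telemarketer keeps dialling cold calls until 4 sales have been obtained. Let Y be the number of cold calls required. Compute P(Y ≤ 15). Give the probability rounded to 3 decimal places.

Finishing within 15 cold calls ⇔ at least 4 successes in the first 15. With X ~ Binomial(15, 0.166667), P(Y ≤ 15) = 1 − P(X ≤ 3).
  k=0: C(15,0)·0.166667^0·0.833333^15 = 0.06491
  k=1: C(15,1)·0.166667^1·0.833333^14 = 0.19472
  k=2: C(15,2)·0.166667^2·0.833333^13 = 0.27260
  k=3: C(15,3)·0.166667^3·0.833333^12 = 0.23626
1 − 0.76848 = 0.23152

0.232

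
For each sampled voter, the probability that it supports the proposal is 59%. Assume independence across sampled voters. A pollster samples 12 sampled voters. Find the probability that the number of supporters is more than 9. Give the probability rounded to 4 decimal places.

0.0733

X ~ Binomial(12, 0.59); P(X ≥ 10) = Σ C(12,k) p^k (1−p)^(12−k) over k:
  k=10: C(12,10)·0.59^10·0.41^2 = 0.056706
  k=11: C(12,11)·0.59^11·0.41^1 = 0.014837
  k=12: C(12,12)·0.59^12·0.41^0 = 0.001779
Total = 0.073322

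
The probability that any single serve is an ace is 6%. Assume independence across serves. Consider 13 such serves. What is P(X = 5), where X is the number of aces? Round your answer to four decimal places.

0.0006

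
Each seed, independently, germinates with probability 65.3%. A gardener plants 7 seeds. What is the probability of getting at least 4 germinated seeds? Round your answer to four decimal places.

X ~ Binomial(7, 0.653); P(X ≥ 4) = Σ C(7,k) p^k (1−p)^(7−k) over k:
  k=4: C(7,4)·0.653^4·0.347^3 = 0.265894
  k=5: C(7,5)·0.653^5·0.347^2 = 0.300223
  k=6: C(7,6)·0.653^6·0.347^1 = 0.188324
  k=7: C(7,7)·0.653^7·0.347^0 = 0.050628
Total = 0.805070

0.8051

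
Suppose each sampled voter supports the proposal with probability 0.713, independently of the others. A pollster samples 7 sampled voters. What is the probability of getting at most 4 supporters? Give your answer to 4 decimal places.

X ~ Binomial(7, 0.713); P(X ≤ 4) = Σ C(7,k) p^k (1−p)^(7−k) over k:
  k=0: C(7,0)·0.713^0·0.287^7 = 0.000160
  k=1: C(7,1)·0.713^1·0.287^6 = 0.002789
  k=2: C(7,2)·0.713^2·0.287^5 = 0.020788
  k=3: C(7,3)·0.713^3·0.287^4 = 0.086072
  k=4: C(7,4)·0.713^4·0.287^3 = 0.213832
Total = 0.323641

0.3236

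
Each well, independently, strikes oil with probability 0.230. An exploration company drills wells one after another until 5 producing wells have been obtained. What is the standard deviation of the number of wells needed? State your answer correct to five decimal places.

8.53105

Y = total wells until the fifth success; negative binomial with r=5, p=0.23.
SD(Y) = √[r(1−p)/p²] = √(72.7788280) = 8.5310508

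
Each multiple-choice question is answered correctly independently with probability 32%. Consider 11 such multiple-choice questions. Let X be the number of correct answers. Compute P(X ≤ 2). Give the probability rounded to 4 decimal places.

0.2639

X ~ Binomial(11, 0.32); P(X ≤ 2) = Σ C(11,k) p^k (1−p)^(11−k) over k:
  k=0: C(11,0)·0.32^0·0.68^11 = 0.014375
  k=1: C(11,1)·0.32^1·0.68^10 = 0.074410
  k=2: C(11,2)·0.32^2·0.68^9 = 0.175083
Total = 0.263867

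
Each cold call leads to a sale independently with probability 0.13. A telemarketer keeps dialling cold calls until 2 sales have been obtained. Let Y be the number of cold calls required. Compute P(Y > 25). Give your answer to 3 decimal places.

Needing more than 25 cold calls ⇔ fewer than 2 successes in the first 25. With X ~ Binomial(25, 0.13), P(Y > 25) = P(X ≤ 1).
  k=0: C(25,0)·0.13^0·0.87^25 = 0.03076
  k=1: C(25,1)·0.13^1·0.87^24 = 0.11491
P(X ≤ 1) = 0.14567

0.146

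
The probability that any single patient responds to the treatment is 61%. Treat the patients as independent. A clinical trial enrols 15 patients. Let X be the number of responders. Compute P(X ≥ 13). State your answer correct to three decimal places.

0.032

X ~ Binomial(15, 0.61); P(X ≥ 13) = Σ C(15,k) p^k (1−p)^(15−k) over k:
  k=13: C(15,13)·0.61^13·0.39^2 = 0.02586
  k=14: C(15,14)·0.61^14·0.39^1 = 0.00578
  k=15: C(15,15)·0.61^15·0.39^0 = 0.00060
Total = 0.03224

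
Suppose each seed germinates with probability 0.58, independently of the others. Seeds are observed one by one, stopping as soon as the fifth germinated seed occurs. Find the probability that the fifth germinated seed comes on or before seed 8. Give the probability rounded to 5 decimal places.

0.54734

Finishing within 8 seeds ⇔ at least 5 successes in the first 8. With X ~ Binomial(8, 0.58), P(Y ≤ 8) = 1 − P(X ≤ 4).
  k=0: C(8,0)·0.58^0·0.42^8 = 0.0009683
  k=1: C(8,1)·0.58^1·0.42^7 = 0.0106970
  k=2: C(8,2)·0.58^2·0.42^6 = 0.0517023
  k=3: C(8,3)·0.58^3·0.42^5 = 0.1427968
  k=4: C(8,4)·0.58^4·0.42^4 = 0.2464945
1 − 0.4526588 = 0.5473412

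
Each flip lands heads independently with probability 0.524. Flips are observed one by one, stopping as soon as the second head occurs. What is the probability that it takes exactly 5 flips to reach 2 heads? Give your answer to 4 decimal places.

0.1185

Y = trial on which the second success occurs; negative binomial, r=2, p=0.524.
P(Y=5) = C(4,1) · p^2 · (1−p)^3
= 4 · 0.27458 · 0.10785 = 0.118452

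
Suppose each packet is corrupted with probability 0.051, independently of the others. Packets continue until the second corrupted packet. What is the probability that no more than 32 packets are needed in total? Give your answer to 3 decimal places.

Finishing within 32 packets ⇔ at least 2 successes in the first 32. With X ~ Binomial(32, 0.051), P(Y ≤ 32) = 1 − P(X ≤ 1).
  k=0: C(32,0)·0.051^0·0.949^32 = 0.18729
  k=1: C(32,1)·0.051^1·0.949^31 = 0.32209
1 − 0.50938 = 0.49062

0.491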